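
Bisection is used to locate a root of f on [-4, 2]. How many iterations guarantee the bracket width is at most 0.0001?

16

Width after n steps is 6/2^n. Need 2^n ≥ 6/0.0001 = 60000.
2^15 = 32768 < 60000 ≤ 2^16 = 65536, so n = 16.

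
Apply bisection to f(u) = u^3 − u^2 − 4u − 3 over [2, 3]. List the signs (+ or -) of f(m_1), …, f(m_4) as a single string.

--++

f(2.5) = -3.625 < 0, so the root lies in [2.5, 3]
f(2.75) = -0.765625 < 0, so the root lies in [2.75, 3]
f(2.875) = 0.998047 > 0, so the root lies in [2.75, 2.875]
f(2.8125) = 0.0872 > 0, so the root lies in [2.75, 2.8125]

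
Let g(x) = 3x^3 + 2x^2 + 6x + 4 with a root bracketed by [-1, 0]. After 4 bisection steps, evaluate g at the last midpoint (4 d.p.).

midpoint -0.5: g = 1.125 > 0 → [-1, -0.5]
midpoint -0.75: g = -0.640625 < 0 → [-0.75, -0.5]
midpoint -0.625: g = 0.298828 > 0 → [-0.75, -0.625]
midpoint -0.6875: g = -0.1545 < 0 → [-0.6875, -0.625]

-0.1545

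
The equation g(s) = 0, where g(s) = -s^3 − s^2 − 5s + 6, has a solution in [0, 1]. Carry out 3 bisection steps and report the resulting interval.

[0.875, 1]

g(0.5) = 3.125 > 0, so the root lies in [0.5, 1]
g(0.75) = 1.265625 > 0, so the root lies in [0.75, 1]
g(0.875) = 0.189453 > 0, so the root lies in [0.875, 1]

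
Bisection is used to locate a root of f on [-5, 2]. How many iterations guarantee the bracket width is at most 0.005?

11

Width after n steps is 7/2^n. Need 2^n ≥ 7/0.005 = 1400.
2^10 = 1024 < 1400 ≤ 2^11 = 2048, so n = 11.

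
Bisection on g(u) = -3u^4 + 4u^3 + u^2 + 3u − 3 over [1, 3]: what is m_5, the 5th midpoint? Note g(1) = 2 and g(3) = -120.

1.6875

g(2) = -9 < 0, so the root lies in [1, 2]
g(1.5) = 2.0625 > 0, so the root lies in [1.5, 2]
g(1.75) = -1.386719 < 0, so the root lies in [1.5, 1.75]
g(1.625) = 0.761 > 0, so the root lies in [1.625, 1.75]
g(1.6875) = -0.1956 < 0, so the root lies in [1.625, 1.6875]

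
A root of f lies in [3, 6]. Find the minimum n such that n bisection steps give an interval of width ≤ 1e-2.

9

Width after n steps is 3/2^n. Need 2^n ≥ 3/1e-2 = 300.
2^8 = 256 < 300 ≤ 2^9 = 512, so n = 9.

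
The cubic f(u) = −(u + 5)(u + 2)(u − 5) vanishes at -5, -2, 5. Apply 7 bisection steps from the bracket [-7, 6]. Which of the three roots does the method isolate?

5

f(-0.5) = 37.125 > 0, so the root lies in [-0.5, 6]
f(2.75) = 82.828125 > 0, so the root lies in [2.75, 6]
f(4.375) = 37.353516 > 0, so the root lies in [4.375, 6]
f(5.1875) = -13.7292 < 0, so the root lies in [4.375, 5.1875]
f(4.78125) = 14.5095 > 0, so the root lies in [4.78125, 5.1875]
f(4.984375) = 1.0896 > 0, so the root lies in [4.984375, 5.1875]
f(5.0859375) = -6.1418 < 0, so the root lies in [4.984375, 5.0859375]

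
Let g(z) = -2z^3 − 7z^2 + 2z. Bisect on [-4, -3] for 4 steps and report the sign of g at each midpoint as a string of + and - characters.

--++

z = -3.5 gives g = -7, negative; keep [-4, -3.5]
z = -3.75 gives g = -0.46875, negative; keep [-4, -3.75]
z = -3.875 gives g = 3.511719, positive; keep [-3.875, -3.75]
z = -3.8125 gives g = 1.4595, positive; keep [-3.8125, -3.75]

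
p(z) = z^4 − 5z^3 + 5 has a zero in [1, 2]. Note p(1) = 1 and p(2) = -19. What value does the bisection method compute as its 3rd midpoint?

1.125

midpoint 1.5: p = -6.8125 < 0 → [1, 1.5]
midpoint 1.25: p = -2.324219 < 0 → [1, 1.25]
midpoint 1.125: p = -0.517334 < 0 → [1, 1.125]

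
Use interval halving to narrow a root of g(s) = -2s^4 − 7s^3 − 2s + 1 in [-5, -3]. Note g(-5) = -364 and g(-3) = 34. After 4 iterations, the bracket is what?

[-3.625, -3.5]

m = -4, g(m) = -55 (−); new bracket [-4, -3]
m = -3.5, g(m) = 8 (+); new bracket [-4, -3.5]
m = -3.75, g(m) = -17.867188 (−); new bracket [-3.75, -3.5]
m = -3.625, g(m) = -3.6587 (−); new bracket [-3.625, -3.5]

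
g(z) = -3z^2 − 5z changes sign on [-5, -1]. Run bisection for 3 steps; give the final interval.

[-2, -1.5]

m = -3, g(m) = -12 (−); new bracket [-3, -1]
m = -2, g(m) = -2 (−); new bracket [-2, -1]
m = -1.5, g(m) = 0.75 (+); new bracket [-2, -1.5]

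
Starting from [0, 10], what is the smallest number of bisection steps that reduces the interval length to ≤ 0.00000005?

28

Width after n steps is 10/2^n. Need 2^n ≥ 10/0.00000005 = 200000000.
2^27 = 134217728 < 200000000 ≤ 2^28 = 268435456, so n = 28.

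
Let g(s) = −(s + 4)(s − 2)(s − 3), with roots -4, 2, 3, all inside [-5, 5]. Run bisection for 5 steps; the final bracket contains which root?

-4

m = 0, g(m) = -24 (−); new bracket [-5, 0]
m = -2.5, g(m) = -37.125 (−); new bracket [-5, -2.5]
m = -3.75, g(m) = -9.703125 (−); new bracket [-5, -3.75]
m = -4.375, g(m) = 17.6309 (+); new bracket [-4.375, -3.75]
m = -4.0625, g(m) = 2.676 (+); new bracket [-4.0625, -3.75]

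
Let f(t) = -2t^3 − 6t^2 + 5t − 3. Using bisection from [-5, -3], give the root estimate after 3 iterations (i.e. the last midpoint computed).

-3.75

t = -4 gives f = 9, positive; keep [-4, -3]
t = -3.5 gives f = -8.25, negative; keep [-4, -3.5]
t = -3.75 gives f = -0.65625, negative; keep [-4, -3.75]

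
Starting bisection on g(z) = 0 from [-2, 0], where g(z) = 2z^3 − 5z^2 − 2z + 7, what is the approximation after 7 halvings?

-1.140625

m = -1, g(m) = 2 (+); new bracket [-2, -1]
m = -1.5, g(m) = -8 (−); new bracket [-1.5, -1]
m = -1.25, g(m) = -2.21875 (−); new bracket [-1.25, -1]
m = -1.125, g(m) = 0.0742 (+); new bracket [-1.25, -1.125]
m = -1.1875, g(m) = -1.0249 (−); new bracket [-1.1875, -1.125]
m = -1.15625, g(m) = -0.4637 (−); new bracket [-1.15625, -1.125]
m = -1.140625, g(m) = -0.1918 (−); new bracket [-1.140625, -1.125]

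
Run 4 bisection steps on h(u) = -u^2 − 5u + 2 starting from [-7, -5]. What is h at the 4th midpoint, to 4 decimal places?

-0.0156

h(-6) = -4 < 0, so the root lies in [-6, -5]
h(-5.5) = -0.75 < 0, so the root lies in [-5.5, -5]
h(-5.25) = 0.6875 > 0, so the root lies in [-5.5, -5.25]
h(-5.375) = -0.0156 < 0, so the root lies in [-5.375, -5.25]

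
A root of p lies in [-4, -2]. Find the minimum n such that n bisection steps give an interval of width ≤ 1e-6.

21

Width after n steps is 2/2^n. Need 2^n ≥ 2/1e-6 = 2000000.
2^20 = 1048576 < 2000000 ≤ 2^21 = 2097152, so n = 21.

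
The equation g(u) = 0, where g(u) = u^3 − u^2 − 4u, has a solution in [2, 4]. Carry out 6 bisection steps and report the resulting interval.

g(3) = 6 > 0, so the root lies in [2, 3]
g(2.5) = -0.625 < 0, so the root lies in [2.5, 3]
g(2.75) = 2.234375 > 0, so the root lies in [2.5, 2.75]
g(2.625) = 0.6973 > 0, so the root lies in [2.5, 2.625]
g(2.5625) = 0.01 > 0, so the root lies in [2.5, 2.5625]
g(2.53125) = -0.3139 < 0, so the root lies in [2.53125, 2.5625]

[2.53125, 2.5625]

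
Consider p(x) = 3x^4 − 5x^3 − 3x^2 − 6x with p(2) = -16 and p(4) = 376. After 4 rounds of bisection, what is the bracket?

m = 3, p(m) = 63 (+); new bracket [2, 3]
m = 2.5, p(m) = 5.3125 (+); new bracket [2, 2.5]
m = 2.25, p(m) = -8.753906 (−); new bracket [2.25, 2.5]
m = 2.375, p(m) = -2.7043 (−); new bracket [2.375, 2.5]

[2.375, 2.5]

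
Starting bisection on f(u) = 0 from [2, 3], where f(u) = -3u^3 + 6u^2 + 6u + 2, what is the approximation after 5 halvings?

2.78125

m = 2.5, f(m) = 7.625 (+); new bracket [2.5, 3]
m = 2.75, f(m) = 1.484375 (+); new bracket [2.75, 3]
m = 2.875, f(m) = -2.447266 (−); new bracket [2.75, 2.875]
m = 2.8125, f(m) = -0.406 (−); new bracket [2.75, 2.8125]
m = 2.78125, f(m) = 0.5578 (+); new bracket [2.78125, 2.8125]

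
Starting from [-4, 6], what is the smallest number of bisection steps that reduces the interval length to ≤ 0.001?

Width after n steps is 10/2^n. Need 2^n ≥ 10/0.001 = 10000.
2^13 = 8192 < 10000 ≤ 2^14 = 16384, so n = 14.

14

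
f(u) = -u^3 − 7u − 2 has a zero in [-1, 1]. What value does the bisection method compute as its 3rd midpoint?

-0.25

u = 0 gives f = -2, negative; keep [-1, 0]
u = -0.5 gives f = 1.625, positive; keep [-0.5, 0]
u = -0.25 gives f = -0.234375, negative; keep [-0.5, -0.25]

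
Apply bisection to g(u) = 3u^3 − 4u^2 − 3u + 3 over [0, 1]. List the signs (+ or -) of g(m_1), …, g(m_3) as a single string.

u = 0.5 gives g = 0.875, positive; keep [0.5, 1]
u = 0.75 gives g = -0.234375, negative; keep [0.5, 0.75]
u = 0.625 gives g = 0.294922, positive; keep [0.625, 0.75]

+-+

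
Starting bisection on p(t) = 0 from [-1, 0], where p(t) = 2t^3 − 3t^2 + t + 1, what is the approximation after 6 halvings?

-0.390625

t = -0.5 gives p = -0.5, negative; keep [-0.5, 0]
t = -0.25 gives p = 0.53125, positive; keep [-0.5, -0.25]
t = -0.375 gives p = 0.097656, positive; keep [-0.5, -0.375]
t = -0.4375 gives p = -0.1792, negative; keep [-0.4375, -0.375]
t = -0.40625 gives p = -0.0355, negative; keep [-0.40625, -0.375]
t = -0.390625 gives p = 0.0324, positive; keep [-0.40625, -0.390625]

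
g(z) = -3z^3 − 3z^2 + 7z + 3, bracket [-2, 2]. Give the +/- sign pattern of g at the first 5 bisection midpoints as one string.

++-+-

z = 0 gives g = 3, positive; keep [0, 2]
z = 1 gives g = 4, positive; keep [1, 2]
z = 1.5 gives g = -3.375, negative; keep [1, 1.5]
z = 1.25 gives g = 1.2031, positive; keep [1.25, 1.5]
z = 1.375 gives g = -0.8457, negative; keep [1.25, 1.375]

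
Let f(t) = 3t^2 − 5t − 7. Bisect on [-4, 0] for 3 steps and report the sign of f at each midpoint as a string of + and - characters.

++-

midpoint -2: f = 15 > 0 → [-2, 0]
midpoint -1: f = 1 > 0 → [-1, 0]
midpoint -0.5: f = -3.75 < 0 → [-1, -0.5]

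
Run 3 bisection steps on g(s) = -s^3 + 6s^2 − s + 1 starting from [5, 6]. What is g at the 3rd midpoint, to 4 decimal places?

m = 5.5, g(m) = 10.625 (+); new bracket [5.5, 6]
m = 5.75, g(m) = 3.515625 (+); new bracket [5.75, 6]
m = 5.875, g(m) = -0.560547 (−); new bracket [5.75, 5.875]

-0.5605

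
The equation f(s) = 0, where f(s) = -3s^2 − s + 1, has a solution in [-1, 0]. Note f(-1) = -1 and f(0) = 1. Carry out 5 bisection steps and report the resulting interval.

[-0.78125, -0.75]

m = -0.5, f(m) = 0.75 (+); new bracket [-1, -0.5]
m = -0.75, f(m) = 0.0625 (+); new bracket [-1, -0.75]
m = -0.875, f(m) = -0.421875 (−); new bracket [-0.875, -0.75]
m = -0.8125, f(m) = -0.168 (−); new bracket [-0.8125, -0.75]
m = -0.78125, f(m) = -0.0498 (−); new bracket [-0.78125, -0.75]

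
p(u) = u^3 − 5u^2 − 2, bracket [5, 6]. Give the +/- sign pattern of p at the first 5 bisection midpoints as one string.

p(5.5) = 13.125 > 0, so the root lies in [5, 5.5]
p(5.25) = 4.890625 > 0, so the root lies in [5, 5.25]
p(5.125) = 1.283203 > 0, so the root lies in [5, 5.125]
p(5.0625) = -0.3982 < 0, so the root lies in [5.0625, 5.125]
p(5.09375) = 0.4325 > 0, so the root lies in [5.0625, 5.09375]

+++-+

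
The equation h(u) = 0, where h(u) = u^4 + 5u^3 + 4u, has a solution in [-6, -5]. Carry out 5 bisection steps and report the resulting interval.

[-5.15625, -5.125]

u = -5.5 gives h = 61.1875, positive; keep [-5.5, -5]
u = -5.25 gives h = 15.175781, positive; keep [-5.25, -5]
u = -5.125 gives h = -3.673584, negative; keep [-5.25, -5.125]
u = -5.1875 gives h = 5.4243, positive; keep [-5.1875, -5.125]
u = -5.15625 gives h = 0.7951, positive; keep [-5.15625, -5.125]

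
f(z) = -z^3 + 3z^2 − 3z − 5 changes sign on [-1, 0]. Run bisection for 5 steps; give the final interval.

[-0.84375, -0.8125]

midpoint -0.5: f = -2.625 < 0 → [-1, -0.5]
midpoint -0.75: f = -0.640625 < 0 → [-1, -0.75]
midpoint -0.875: f = 0.591797 > 0 → [-0.875, -0.75]
midpoint -0.8125: f = -0.0457 < 0 → [-0.875, -0.8125]
midpoint -0.84375: f = 0.2677 > 0 → [-0.84375, -0.8125]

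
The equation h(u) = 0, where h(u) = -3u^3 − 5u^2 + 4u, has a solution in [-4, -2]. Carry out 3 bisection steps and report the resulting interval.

u = -3 gives h = 24, positive; keep [-3, -2]
u = -2.5 gives h = 5.625, positive; keep [-2.5, -2]
u = -2.25 gives h = -0.140625, negative; keep [-2.5, -2.25]

[-2.5, -2.25]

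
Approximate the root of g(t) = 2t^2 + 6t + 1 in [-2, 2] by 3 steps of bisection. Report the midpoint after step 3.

g(0) = 1 > 0, so the root lies in [-2, 0]
g(-1) = -3 < 0, so the root lies in [-1, 0]
g(-0.5) = -1.5 < 0, so the root lies in [-0.5, 0]

-0.5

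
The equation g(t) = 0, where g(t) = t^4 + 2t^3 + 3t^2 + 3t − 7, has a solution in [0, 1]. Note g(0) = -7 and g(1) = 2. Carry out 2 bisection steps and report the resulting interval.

[0.75, 1]

t = 0.5 gives g = -4.4375, negative; keep [0.5, 1]
t = 0.75 gives g = -1.902344, negative; keep [0.75, 1]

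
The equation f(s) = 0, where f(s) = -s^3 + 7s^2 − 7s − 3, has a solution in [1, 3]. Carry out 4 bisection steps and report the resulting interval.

[1.625, 1.75]

s = 2 gives f = 3, positive; keep [1, 2]
s = 1.5 gives f = -1.125, negative; keep [1.5, 2]
s = 1.75 gives f = 0.828125, positive; keep [1.5, 1.75]
s = 1.625 gives f = -0.1816, negative; keep [1.625, 1.75]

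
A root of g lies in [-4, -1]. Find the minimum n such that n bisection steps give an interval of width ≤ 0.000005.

20

Width after n steps is 3/2^n. Need 2^n ≥ 3/0.000005 = 600000.
2^19 = 524288 < 600000 ≤ 2^20 = 1048576, so n = 20.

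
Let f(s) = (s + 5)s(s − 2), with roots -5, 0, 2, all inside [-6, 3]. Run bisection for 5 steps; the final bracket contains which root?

f(-1.5) = 18.375 > 0, so the root lies in [-6, -1.5]
f(-3.75) = 26.953125 > 0, so the root lies in [-6, -3.75]
f(-4.875) = 4.189453 > 0, so the root lies in [-6, -4.875]
f(-5.4375) = -17.6931 < 0, so the root lies in [-5.4375, -4.875]
f(-5.15625) = -5.7655 < 0, so the root lies in [-5.15625, -4.875]

-5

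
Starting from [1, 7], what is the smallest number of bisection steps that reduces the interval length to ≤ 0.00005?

Width after n steps is 6/2^n. Need 2^n ≥ 6/0.00005 = 120000.
2^16 = 65536 < 120000 ≤ 2^17 = 131072, so n = 17.

17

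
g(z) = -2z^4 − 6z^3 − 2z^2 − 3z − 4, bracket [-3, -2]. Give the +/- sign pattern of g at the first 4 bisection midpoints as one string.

+-++

m = -2.5, g(m) = 6.625 (+); new bracket [-3, -2.5]
m = -2.75, g(m) = -0.476562 (−); new bracket [-2.75, -2.5]
m = -2.625, g(m) = 3.659668 (+); new bracket [-2.75, -2.625]
m = -2.6875, g(m) = 1.749 (+); new bracket [-2.75, -2.6875]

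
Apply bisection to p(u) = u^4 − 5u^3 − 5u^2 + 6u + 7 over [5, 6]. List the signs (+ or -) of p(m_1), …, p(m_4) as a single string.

midpoint 5.5: p = -28.0625 < 0 → [5.5, 6]
midpoint 5.75: p = 18.769531 > 0 → [5.5, 5.75]
midpoint 5.625: p = -6.216553 < 0 → [5.625, 5.75]
midpoint 5.6875: p = 5.8711 > 0 → [5.625, 5.6875]

-+-+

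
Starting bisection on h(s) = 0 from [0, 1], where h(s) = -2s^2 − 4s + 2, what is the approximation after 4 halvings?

0.4375

h(0.5) = -0.5 < 0, so the root lies in [0, 0.5]
h(0.25) = 0.875 > 0, so the root lies in [0.25, 0.5]
h(0.375) = 0.21875 > 0, so the root lies in [0.375, 0.5]
h(0.4375) = -0.1328 < 0, so the root lies in [0.375, 0.4375]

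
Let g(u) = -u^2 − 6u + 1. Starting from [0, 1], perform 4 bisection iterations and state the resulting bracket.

midpoint 0.5: g = -2.25 < 0 → [0, 0.5]
midpoint 0.25: g = -0.5625 < 0 → [0, 0.25]
midpoint 0.125: g = 0.234375 > 0 → [0.125, 0.25]
midpoint 0.1875: g = -0.1602 < 0 → [0.125, 0.1875]

[0.125, 0.1875]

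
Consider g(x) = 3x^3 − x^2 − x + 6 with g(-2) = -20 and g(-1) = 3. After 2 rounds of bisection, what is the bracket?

midpoint -1.5: g = -4.875 < 0 → [-1.5, -1]
midpoint -1.25: g = -0.171875 < 0 → [-1.25, -1]

[-1.25, -1]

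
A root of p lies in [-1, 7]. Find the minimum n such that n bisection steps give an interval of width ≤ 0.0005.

14

Width after n steps is 8/2^n. Need 2^n ≥ 8/0.0005 = 16000.
2^13 = 8192 < 16000 ≤ 2^14 = 16384, so n = 14.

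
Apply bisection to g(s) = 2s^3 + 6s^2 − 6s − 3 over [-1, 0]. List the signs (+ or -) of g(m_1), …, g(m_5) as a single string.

+--++

s = -0.5 gives g = 1.25, positive; keep [-0.5, 0]
s = -0.25 gives g = -1.15625, negative; keep [-0.5, -0.25]
s = -0.375 gives g = -0.011719, negative; keep [-0.5, -0.375]
s = -0.4375 gives g = 0.606, positive; keep [-0.4375, -0.375]
s = -0.40625 gives g = 0.2936, positive; keep [-0.40625, -0.375]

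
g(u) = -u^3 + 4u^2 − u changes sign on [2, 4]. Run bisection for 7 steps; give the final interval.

m = 3, g(m) = 6 (+); new bracket [3, 4]
m = 3.5, g(m) = 2.625 (+); new bracket [3.5, 4]
m = 3.75, g(m) = -0.234375 (−); new bracket [3.5, 3.75]
m = 3.625, g(m) = 1.3027 (+); new bracket [3.625, 3.75]
m = 3.6875, g(m) = 0.5618 (+); new bracket [3.6875, 3.75]
m = 3.71875, g(m) = 0.1707 (+); new bracket [3.71875, 3.75]
m = 3.734375, g(m) = -0.0301 (−); new bracket [3.71875, 3.734375]

[3.71875, 3.734375]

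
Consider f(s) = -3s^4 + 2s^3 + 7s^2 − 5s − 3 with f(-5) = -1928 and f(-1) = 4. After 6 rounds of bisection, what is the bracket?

m = -3, f(m) = -222 (−); new bracket [-3, -1]
m = -2, f(m) = -29 (−); new bracket [-2, -1]
m = -1.5, f(m) = -1.6875 (−); new bracket [-1.5, -1]
m = -1.25, f(m) = 2.957 (+); new bracket [-1.5, -1.25]
m = -1.375, f(m) = 1.1868 (+); new bracket [-1.5, -1.375]
m = -1.4375, f(m) = -0.0987 (−); new bracket [-1.4375, -1.375]

[-1.4375, -1.375]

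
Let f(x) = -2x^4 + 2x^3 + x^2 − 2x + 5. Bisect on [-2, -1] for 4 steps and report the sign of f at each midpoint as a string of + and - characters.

-+--

x = -1.5 gives f = -6.625, negative; keep [-1.5, -1]
x = -1.25 gives f = 0.273438, positive; keep [-1.5, -1.25]
x = -1.375 gives f = -2.70752, negative; keep [-1.375, -1.25]
x = -1.3125 gives f = -1.1094, negative; keep [-1.3125, -1.25]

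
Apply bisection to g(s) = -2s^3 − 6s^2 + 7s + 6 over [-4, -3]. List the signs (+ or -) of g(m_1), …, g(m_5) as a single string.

g(-3.5) = -6.25 < 0, so the root lies in [-4, -3.5]
g(-3.75) = 0.84375 > 0, so the root lies in [-3.75, -3.5]
g(-3.625) = -2.949219 < 0, so the root lies in [-3.75, -3.625]
g(-3.6875) = -1.1157 < 0, so the root lies in [-3.75, -3.6875]
g(-3.71875) = -0.1519 < 0, so the root lies in [-3.75, -3.71875]

-+---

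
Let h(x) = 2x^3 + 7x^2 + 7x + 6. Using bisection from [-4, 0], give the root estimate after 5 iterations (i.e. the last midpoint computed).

-2.625

midpoint -2: h = 4 > 0 → [-4, -2]
midpoint -3: h = -6 < 0 → [-3, -2]
midpoint -2.5: h = 1 > 0 → [-3, -2.5]
midpoint -2.75: h = -1.9062 < 0 → [-2.75, -2.5]
midpoint -2.625: h = -0.3164 < 0 → [-2.625, -2.5]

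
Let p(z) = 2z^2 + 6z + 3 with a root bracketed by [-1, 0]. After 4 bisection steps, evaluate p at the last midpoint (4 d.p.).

-0.1797

p(-0.5) = 0.5 > 0, so the root lies in [-1, -0.5]
p(-0.75) = -0.375 < 0, so the root lies in [-0.75, -0.5]
p(-0.625) = 0.03125 > 0, so the root lies in [-0.75, -0.625]
p(-0.6875) = -0.1797 < 0, so the root lies in [-0.6875, -0.625]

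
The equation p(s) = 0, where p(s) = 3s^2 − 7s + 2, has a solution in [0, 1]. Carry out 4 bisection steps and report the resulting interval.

s = 0.5 gives p = -0.75, negative; keep [0, 0.5]
s = 0.25 gives p = 0.4375, positive; keep [0.25, 0.5]
s = 0.375 gives p = -0.203125, negative; keep [0.25, 0.375]
s = 0.3125 gives p = 0.1055, positive; keep [0.3125, 0.375]

[0.3125, 0.375]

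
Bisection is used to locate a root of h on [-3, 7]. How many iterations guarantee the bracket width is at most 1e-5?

Width after n steps is 10/2^n. Need 2^n ≥ 10/1e-5 = 1000000.
2^19 = 524288 < 1000000 ≤ 2^20 = 1048576, so n = 20.

20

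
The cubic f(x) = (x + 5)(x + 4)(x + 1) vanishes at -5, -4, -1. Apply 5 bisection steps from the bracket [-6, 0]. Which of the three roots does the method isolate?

-1

m = -3, f(m) = -4 (−); new bracket [-3, 0]
m = -1.5, f(m) = -4.375 (−); new bracket [-1.5, 0]
m = -0.75, f(m) = 3.453125 (+); new bracket [-1.5, -0.75]
m = -1.125, f(m) = -1.3926 (−); new bracket [-1.125, -0.75]
m = -0.9375, f(m) = 0.7776 (+); new bracket [-1.125, -0.9375]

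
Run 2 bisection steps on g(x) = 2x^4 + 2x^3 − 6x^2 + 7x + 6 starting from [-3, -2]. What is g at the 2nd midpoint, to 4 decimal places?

midpoint -2.5: g = -2.125 < 0 → [-3, -2.5]
midpoint -2.75: g = 14.164062 > 0 → [-2.75, -2.5]

14.1641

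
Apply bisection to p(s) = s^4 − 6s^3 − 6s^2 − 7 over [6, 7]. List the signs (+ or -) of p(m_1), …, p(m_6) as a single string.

s = 6.5 gives p = -123.1875, negative; keep [6.5, 7]
s = 6.75 gives p = -49.714844, negative; keep [6.75, 7]
s = 6.875 gives p = -6.261475, negative; keep [6.875, 7]
s = 6.9375 gives p = 17.2525, positive; keep [6.875, 6.9375]
s = 6.90625 gives p = 5.3433, positive; keep [6.875, 6.90625]
s = 6.890625 gives p = -0.4969, negative; keep [6.890625, 6.90625]

---++-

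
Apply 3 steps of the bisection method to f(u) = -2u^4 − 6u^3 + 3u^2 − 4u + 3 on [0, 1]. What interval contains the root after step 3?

[0.5, 0.625]

u = 0.5 gives f = 0.875, positive; keep [0.5, 1]
u = 0.75 gives f = -1.476562, negative; keep [0.5, 0.75]
u = 0.625 gives f = -0.098145, negative; keep [0.5, 0.625]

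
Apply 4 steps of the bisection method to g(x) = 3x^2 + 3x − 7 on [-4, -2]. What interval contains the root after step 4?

[-2.125, -2]

midpoint -3: g = 11 > 0 → [-3, -2]
midpoint -2.5: g = 4.25 > 0 → [-2.5, -2]
midpoint -2.25: g = 1.4375 > 0 → [-2.25, -2]
midpoint -2.125: g = 0.1719 > 0 → [-2.125, -2]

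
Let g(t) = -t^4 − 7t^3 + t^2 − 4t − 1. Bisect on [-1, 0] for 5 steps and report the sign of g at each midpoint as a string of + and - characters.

++---

g(-0.5) = 2.0625 > 0, so the root lies in [-0.5, 0]
g(-0.25) = 0.167969 > 0, so the root lies in [-0.25, 0]
g(-0.125) = -0.470947 < 0, so the root lies in [-0.25, -0.125]
g(-0.1875) = -0.1699 < 0, so the root lies in [-0.25, -0.1875]
g(-0.21875) = -0.0062 < 0, so the root lies in [-0.25, -0.21875]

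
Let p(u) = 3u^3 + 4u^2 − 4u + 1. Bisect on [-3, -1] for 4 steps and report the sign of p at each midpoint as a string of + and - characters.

u = -2 gives p = 1, positive; keep [-3, -2]
u = -2.5 gives p = -10.875, negative; keep [-2.5, -2]
u = -2.25 gives p = -3.921875, negative; keep [-2.25, -2]
u = -2.125 gives p = -1.2246, negative; keep [-2.125, -2]

+---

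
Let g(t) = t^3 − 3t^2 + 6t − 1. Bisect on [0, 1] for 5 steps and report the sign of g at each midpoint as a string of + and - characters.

m = 0.5, g(m) = 1.375 (+); new bracket [0, 0.5]
m = 0.25, g(m) = 0.328125 (+); new bracket [0, 0.25]
m = 0.125, g(m) = -0.294922 (−); new bracket [0.125, 0.25]
m = 0.1875, g(m) = 0.0261 (+); new bracket [0.125, 0.1875]
m = 0.15625, g(m) = -0.1319 (−); new bracket [0.15625, 0.1875]

++-+-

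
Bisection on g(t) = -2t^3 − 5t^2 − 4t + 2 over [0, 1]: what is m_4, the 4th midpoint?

m = 0.5, g(m) = -1.5 (−); new bracket [0, 0.5]
m = 0.25, g(m) = 0.65625 (+); new bracket [0.25, 0.5]
m = 0.375, g(m) = -0.308594 (−); new bracket [0.25, 0.375]
m = 0.3125, g(m) = 0.2007 (+); new bracket [0.3125, 0.375]

0.3125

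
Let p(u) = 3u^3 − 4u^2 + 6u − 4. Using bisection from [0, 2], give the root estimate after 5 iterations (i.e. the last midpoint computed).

0.8125

p(1) = 1 > 0, so the root lies in [0, 1]
p(0.5) = -1.625 < 0, so the root lies in [0.5, 1]
p(0.75) = -0.484375 < 0, so the root lies in [0.75, 1]
p(0.875) = 0.1973 > 0, so the root lies in [0.75, 0.875]
p(0.8125) = -0.1565 < 0, so the root lies in [0.8125, 0.875]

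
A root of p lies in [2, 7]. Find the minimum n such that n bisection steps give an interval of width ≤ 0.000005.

20

Width after n steps is 5/2^n. Need 2^n ≥ 5/0.000005 = 1000000.
2^19 = 524288 < 1000000 ≤ 2^20 = 1048576, so n = 20.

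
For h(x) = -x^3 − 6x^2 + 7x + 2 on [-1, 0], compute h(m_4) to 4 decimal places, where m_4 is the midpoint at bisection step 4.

midpoint -0.5: h = -2.875 < 0 → [-0.5, 0]
midpoint -0.25: h = -0.109375 < 0 → [-0.25, 0]
midpoint -0.125: h = 1.033203 > 0 → [-0.25, -0.125]
midpoint -0.1875: h = 0.4832 > 0 → [-0.25, -0.1875]

0.4832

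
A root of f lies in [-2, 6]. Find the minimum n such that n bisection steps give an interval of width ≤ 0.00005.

18

Width after n steps is 8/2^n. Need 2^n ≥ 8/0.00005 = 160000.
2^17 = 131072 < 160000 ≤ 2^18 = 262144, so n = 18.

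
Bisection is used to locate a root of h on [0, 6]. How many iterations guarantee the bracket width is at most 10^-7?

26

Width after n steps is 6/2^n. Need 2^n ≥ 6/10^-7 = 60000000.
2^25 = 33554432 < 60000000 ≤ 2^26 = 67108864, so n = 26.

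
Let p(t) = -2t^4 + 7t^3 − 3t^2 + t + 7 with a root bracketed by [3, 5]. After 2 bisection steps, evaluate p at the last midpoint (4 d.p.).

t = 4 gives p = -101, negative; keep [3, 4]
t = 3.5 gives p = -26.25, negative; keep [3, 3.5]

-26.2500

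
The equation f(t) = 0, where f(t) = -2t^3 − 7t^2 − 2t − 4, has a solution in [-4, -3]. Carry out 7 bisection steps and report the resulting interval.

[-3.3828125, -3.375]

m = -3.5, f(m) = 3 (+); new bracket [-3.5, -3]
m = -3.25, f(m) = -2.78125 (−); new bracket [-3.5, -3.25]
m = -3.375, f(m) = -0.097656 (−); new bracket [-3.5, -3.375]
m = -3.4375, f(m) = 1.3979 (+); new bracket [-3.4375, -3.375]
m = -3.40625, f(m) = 0.637 (+); new bracket [-3.40625, -3.375]
m = -3.390625, f(m) = 0.2664 (+); new bracket [-3.390625, -3.375]
m = -3.3828125, f(m) = 0.0836 (+); new bracket [-3.3828125, -3.375]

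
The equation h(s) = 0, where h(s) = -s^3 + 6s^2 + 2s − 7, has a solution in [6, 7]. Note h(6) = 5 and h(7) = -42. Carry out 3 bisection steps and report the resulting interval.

s = 6.5 gives h = -15.125, negative; keep [6, 6.5]
s = 6.25 gives h = -4.265625, negative; keep [6, 6.25]
s = 6.125 gives h = 0.560547, positive; keep [6.125, 6.25]

[6.125, 6.25]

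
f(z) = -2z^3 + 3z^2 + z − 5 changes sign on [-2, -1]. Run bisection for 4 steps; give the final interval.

midpoint -1.5: f = 7 > 0 → [-1.5, -1]
midpoint -1.25: f = 2.34375 > 0 → [-1.25, -1]
midpoint -1.125: f = 0.519531 > 0 → [-1.125, -1]
midpoint -1.0625: f = -0.2769 < 0 → [-1.125, -1.0625]

[-1.125, -1.0625]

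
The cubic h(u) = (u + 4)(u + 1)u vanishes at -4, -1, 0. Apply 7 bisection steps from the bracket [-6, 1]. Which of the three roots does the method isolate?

m = -2.5, h(m) = 5.625 (+); new bracket [-6, -2.5]
m = -4.25, h(m) = -3.453125 (−); new bracket [-4.25, -2.5]
m = -3.375, h(m) = 5.009766 (+); new bracket [-4.25, -3.375]
m = -3.8125, h(m) = 2.0105 (+); new bracket [-4.25, -3.8125]
m = -4.03125, h(m) = -0.3819 (−); new bracket [-4.03125, -3.8125]
m = -3.921875, h(m) = 0.8953 (+); new bracket [-4.03125, -3.921875]
m = -3.9765625, h(m) = 0.2774 (+); new bracket [-4.03125, -3.9765625]

-4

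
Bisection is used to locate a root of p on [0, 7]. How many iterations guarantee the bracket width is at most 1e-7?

Width after n steps is 7/2^n. Need 2^n ≥ 7/1e-7 = 70000000.
2^26 = 67108864 < 70000000 ≤ 2^27 = 134217728, so n = 27.

27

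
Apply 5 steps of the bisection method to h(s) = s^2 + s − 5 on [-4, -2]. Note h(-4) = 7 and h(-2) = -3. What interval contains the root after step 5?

midpoint -3: h = 1 > 0 → [-3, -2]
midpoint -2.5: h = -1.25 < 0 → [-3, -2.5]
midpoint -2.75: h = -0.1875 < 0 → [-3, -2.75]
midpoint -2.875: h = 0.3906 > 0 → [-2.875, -2.75]
midpoint -2.8125: h = 0.0977 > 0 → [-2.8125, -2.75]

[-2.8125, -2.75]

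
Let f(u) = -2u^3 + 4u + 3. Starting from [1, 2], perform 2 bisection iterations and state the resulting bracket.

f(1.5) = 2.25 > 0, so the root lies in [1.5, 2]
f(1.75) = -0.71875 < 0, so the root lies in [1.5, 1.75]

[1.5, 1.75]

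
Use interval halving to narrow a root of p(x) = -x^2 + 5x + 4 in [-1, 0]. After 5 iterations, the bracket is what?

m = -0.5, p(m) = 1.25 (+); new bracket [-1, -0.5]
m = -0.75, p(m) = -0.3125 (−); new bracket [-0.75, -0.5]
m = -0.625, p(m) = 0.484375 (+); new bracket [-0.75, -0.625]
m = -0.6875, p(m) = 0.0898 (+); new bracket [-0.75, -0.6875]
m = -0.71875, p(m) = -0.1104 (−); new bracket [-0.71875, -0.6875]

[-0.71875, -0.6875]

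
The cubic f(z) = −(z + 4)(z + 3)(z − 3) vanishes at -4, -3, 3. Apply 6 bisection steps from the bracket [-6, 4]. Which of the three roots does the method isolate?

3

f(-1) = 24 > 0, so the root lies in [-1, 4]
f(1.5) = 37.125 > 0, so the root lies in [1.5, 4]
f(2.75) = 9.703125 > 0, so the root lies in [2.75, 4]
f(3.375) = -17.6309 < 0, so the root lies in [2.75, 3.375]
f(3.0625) = -2.676 < 0, so the root lies in [2.75, 3.0625]
f(2.90625) = 3.8241 > 0, so the root lies in [2.90625, 3.0625]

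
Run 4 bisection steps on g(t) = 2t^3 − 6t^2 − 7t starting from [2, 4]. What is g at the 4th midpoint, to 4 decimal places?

m = 3, g(m) = -21 (−); new bracket [3, 4]
m = 3.5, g(m) = -12.25 (−); new bracket [3.5, 4]
m = 3.75, g(m) = -5.15625 (−); new bracket [3.75, 4]
m = 3.875, g(m) = -0.8477 (−); new bracket [3.875, 4]

-0.8477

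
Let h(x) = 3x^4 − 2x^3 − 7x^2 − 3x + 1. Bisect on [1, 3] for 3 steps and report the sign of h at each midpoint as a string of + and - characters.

-++

h(2) = -1 < 0, so the root lies in [2, 3]
h(2.5) = 35.6875 > 0, so the root lies in [2, 2.5]
h(2.25) = 12.917969 > 0, so the root lies in [2, 2.25]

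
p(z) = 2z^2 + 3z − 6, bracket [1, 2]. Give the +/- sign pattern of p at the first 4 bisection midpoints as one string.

p(1.5) = 3 > 0, so the root lies in [1, 1.5]
p(1.25) = 0.875 > 0, so the root lies in [1, 1.25]
p(1.125) = -0.09375 < 0, so the root lies in [1.125, 1.25]
p(1.1875) = 0.3828 > 0, so the root lies in [1.125, 1.1875]

++-+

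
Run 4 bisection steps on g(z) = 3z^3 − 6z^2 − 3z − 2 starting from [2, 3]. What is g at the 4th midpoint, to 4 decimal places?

1.3933

g(2.5) = -0.125 < 0, so the root lies in [2.5, 3]
g(2.75) = 6.765625 > 0, so the root lies in [2.5, 2.75]
g(2.625) = 3.044922 > 0, so the root lies in [2.5, 2.625]
g(2.5625) = 1.3933 > 0, so the root lies in [2.5, 2.5625]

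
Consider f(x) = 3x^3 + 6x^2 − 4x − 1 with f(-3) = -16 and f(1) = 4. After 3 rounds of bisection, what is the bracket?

[-2.5, -2]

x = -1 gives f = 6, positive; keep [-3, -1]
x = -2 gives f = 7, positive; keep [-3, -2]
x = -2.5 gives f = -0.375, negative; keep [-2.5, -2]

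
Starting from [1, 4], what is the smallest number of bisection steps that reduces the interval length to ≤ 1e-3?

12

Width after n steps is 3/2^n. Need 2^n ≥ 3/1e-3 = 3000.
2^11 = 2048 < 3000 ≤ 2^12 = 4096, so n = 12.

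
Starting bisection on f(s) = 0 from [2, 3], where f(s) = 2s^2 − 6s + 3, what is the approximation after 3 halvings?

s = 2.5 gives f = 0.5, positive; keep [2, 2.5]
s = 2.25 gives f = -0.375, negative; keep [2.25, 2.5]
s = 2.375 gives f = 0.03125, positive; keep [2.25, 2.375]

2.375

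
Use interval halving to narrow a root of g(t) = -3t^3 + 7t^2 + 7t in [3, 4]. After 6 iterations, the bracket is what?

midpoint 3.5: g = -18.375 < 0 → [3, 3.5]
midpoint 3.25: g = -6.296875 < 0 → [3, 3.25]
midpoint 3.125: g = -1.318359 < 0 → [3, 3.125]
midpoint 3.0625: g = 0.9211 > 0 → [3.0625, 3.125]
midpoint 3.09375: g = -0.1783 < 0 → [3.0625, 3.09375]
midpoint 3.078125: g = 0.3765 > 0 → [3.078125, 3.09375]

[3.078125, 3.09375]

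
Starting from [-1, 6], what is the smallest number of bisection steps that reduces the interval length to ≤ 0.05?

8

Width after n steps is 7/2^n. Need 2^n ≥ 7/0.05 = 140.
2^7 = 128 < 140 ≤ 2^8 = 256, so n = 8.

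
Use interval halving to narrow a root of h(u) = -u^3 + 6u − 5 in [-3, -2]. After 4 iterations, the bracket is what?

[-2.8125, -2.75]

u = -2.5 gives h = -4.375, negative; keep [-3, -2.5]
u = -2.75 gives h = -0.703125, negative; keep [-3, -2.75]
u = -2.875 gives h = 1.513672, positive; keep [-2.875, -2.75]
u = -2.8125 gives h = 0.3723, positive; keep [-2.8125, -2.75]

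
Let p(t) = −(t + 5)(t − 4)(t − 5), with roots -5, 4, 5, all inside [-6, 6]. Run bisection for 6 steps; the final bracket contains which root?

-5

midpoint 0: p = -100 < 0 → [-6, 0]
midpoint -3: p = -112 < 0 → [-6, -3]
midpoint -4.5: p = -40.375 < 0 → [-6, -4.5]
midpoint -5.25: p = 23.7031 > 0 → [-5.25, -4.5]
midpoint -4.875: p = -10.9551 < 0 → [-5.25, -4.875]
midpoint -5.0625: p = 5.6995 > 0 → [-5.0625, -4.875]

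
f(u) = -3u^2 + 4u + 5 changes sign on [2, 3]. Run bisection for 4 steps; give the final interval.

f(2.5) = -3.75 < 0, so the root lies in [2, 2.5]
f(2.25) = -1.1875 < 0, so the root lies in [2, 2.25]
f(2.125) = -0.046875 < 0, so the root lies in [2, 2.125]
f(2.0625) = 0.4883 > 0, so the root lies in [2.0625, 2.125]

[2.0625, 2.125]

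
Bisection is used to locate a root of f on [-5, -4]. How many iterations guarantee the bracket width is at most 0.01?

7

Width after n steps is 1/2^n. Need 2^n ≥ 1/0.01 = 100.
2^6 = 64 < 100 ≤ 2^7 = 128, so n = 7.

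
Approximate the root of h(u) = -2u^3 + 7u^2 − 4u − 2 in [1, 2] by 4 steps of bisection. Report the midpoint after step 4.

1.1875

h(1.5) = 1 > 0, so the root lies in [1, 1.5]
h(1.25) = 0.03125 > 0, so the root lies in [1, 1.25]
h(1.125) = -0.488281 < 0, so the root lies in [1.125, 1.25]
h(1.1875) = -0.228 < 0, so the root lies in [1.1875, 1.25]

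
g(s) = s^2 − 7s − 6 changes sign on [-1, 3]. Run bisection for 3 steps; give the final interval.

[-1, -0.5]

midpoint 1: g = -12 < 0 → [-1, 1]
midpoint 0: g = -6 < 0 → [-1, 0]
midpoint -0.5: g = -2.25 < 0 → [-1, -0.5]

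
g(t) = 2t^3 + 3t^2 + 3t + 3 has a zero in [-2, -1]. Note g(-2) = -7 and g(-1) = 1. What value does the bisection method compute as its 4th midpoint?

-1.3125

midpoint -1.5: g = -1.5 < 0 → [-1.5, -1]
midpoint -1.25: g = 0.03125 > 0 → [-1.5, -1.25]
midpoint -1.375: g = -0.652344 < 0 → [-1.375, -1.25]
midpoint -1.3125: g = -0.2915 < 0 → [-1.3125, -1.25]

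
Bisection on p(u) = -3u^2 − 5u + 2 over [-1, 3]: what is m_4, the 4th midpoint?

m = 1, p(m) = -6 (−); new bracket [-1, 1]
m = 0, p(m) = 2 (+); new bracket [0, 1]
m = 0.5, p(m) = -1.25 (−); new bracket [0, 0.5]
m = 0.25, p(m) = 0.5625 (+); new bracket [0.25, 0.5]

0.25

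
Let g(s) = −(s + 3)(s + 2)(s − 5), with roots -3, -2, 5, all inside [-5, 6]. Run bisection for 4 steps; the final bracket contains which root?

s = 0.5 gives g = 39.375, positive; keep [0.5, 6]
s = 3.25 gives g = 57.421875, positive; keep [3.25, 6]
s = 4.625 gives g = 18.943359, positive; keep [4.625, 6]
s = 5.3125 gives g = -18.9954, negative; keep [4.625, 5.3125]

5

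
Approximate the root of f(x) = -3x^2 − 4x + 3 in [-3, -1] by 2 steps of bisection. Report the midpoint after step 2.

f(-2) = -1 < 0, so the root lies in [-2, -1]
f(-1.5) = 2.25 > 0, so the root lies in [-2, -1.5]

-1.5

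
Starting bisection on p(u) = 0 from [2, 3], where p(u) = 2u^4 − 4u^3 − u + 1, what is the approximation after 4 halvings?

2.0625

p(2.5) = 14.125 > 0, so the root lies in [2, 2.5]
p(2.25) = 4.445312 > 0, so the root lies in [2, 2.25]
p(2.125) = 1.273926 > 0, so the root lies in [2, 2.125]
p(2.0625) = 0.0342 > 0, so the root lies in [2, 2.0625]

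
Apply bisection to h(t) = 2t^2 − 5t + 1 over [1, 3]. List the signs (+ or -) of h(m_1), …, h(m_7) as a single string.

-+-+++-

t = 2 gives h = -1, negative; keep [2, 3]
t = 2.5 gives h = 1, positive; keep [2, 2.5]
t = 2.25 gives h = -0.125, negative; keep [2.25, 2.5]
t = 2.375 gives h = 0.4062, positive; keep [2.25, 2.375]
t = 2.3125 gives h = 0.1328, positive; keep [2.25, 2.3125]
t = 2.28125 gives h = 0.002, positive; keep [2.25, 2.28125]
t = 2.265625 gives h = -0.062, negative; keep [2.265625, 2.28125]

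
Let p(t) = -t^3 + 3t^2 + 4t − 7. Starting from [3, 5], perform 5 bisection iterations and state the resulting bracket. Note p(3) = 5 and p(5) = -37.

[3.5625, 3.625]

m = 4, p(m) = -7 (−); new bracket [3, 4]
m = 3.5, p(m) = 0.875 (+); new bracket [3.5, 4]
m = 3.75, p(m) = -2.546875 (−); new bracket [3.5, 3.75]
m = 3.625, p(m) = -0.7129 (−); new bracket [3.5, 3.625]
m = 3.5625, p(m) = 0.1111 (+); new bracket [3.5625, 3.625]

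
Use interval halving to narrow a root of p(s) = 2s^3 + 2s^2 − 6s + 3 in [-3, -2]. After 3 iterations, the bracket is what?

[-2.5, -2.375]

midpoint -2.5: p = -0.75 < 0 → [-2.5, -2]
midpoint -2.25: p = 3.84375 > 0 → [-2.5, -2.25]
midpoint -2.375: p = 1.738281 > 0 → [-2.5, -2.375]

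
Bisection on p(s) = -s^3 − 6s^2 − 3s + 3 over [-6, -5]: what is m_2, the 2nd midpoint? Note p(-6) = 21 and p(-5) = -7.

m = -5.5, p(m) = 4.375 (+); new bracket [-5.5, -5]
m = -5.25, p(m) = -1.921875 (−); new bracket [-5.5, -5.25]

-5.25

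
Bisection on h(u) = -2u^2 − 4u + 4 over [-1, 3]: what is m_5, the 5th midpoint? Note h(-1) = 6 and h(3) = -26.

h(1) = -2 < 0, so the root lies in [-1, 1]
h(0) = 4 > 0, so the root lies in [0, 1]
h(0.5) = 1.5 > 0, so the root lies in [0.5, 1]
h(0.75) = -0.125 < 0, so the root lies in [0.5, 0.75]
h(0.625) = 0.7188 > 0, so the root lies in [0.625, 0.75]

0.625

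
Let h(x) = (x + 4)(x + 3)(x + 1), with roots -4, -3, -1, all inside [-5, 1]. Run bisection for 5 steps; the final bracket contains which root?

m = -2, h(m) = -2 (−); new bracket [-2, 1]
m = -0.5, h(m) = 4.375 (+); new bracket [-2, -0.5]
m = -1.25, h(m) = -1.203125 (−); new bracket [-1.25, -0.5]
m = -0.875, h(m) = 0.8301 (+); new bracket [-1.25, -0.875]
m = -1.0625, h(m) = -0.3557 (−); new bracket [-1.0625, -0.875]

-1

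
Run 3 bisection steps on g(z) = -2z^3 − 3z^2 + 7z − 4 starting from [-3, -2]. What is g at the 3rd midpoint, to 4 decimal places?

-1.3945

midpoint -2.5: g = -9 < 0 → [-3, -2.5]
midpoint -2.75: g = -4.34375 < 0 → [-3, -2.75]
midpoint -2.875: g = -1.394531 < 0 → [-3, -2.875]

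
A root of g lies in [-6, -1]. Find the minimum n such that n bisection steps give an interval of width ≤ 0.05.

7

Width after n steps is 5/2^n. Need 2^n ≥ 5/0.05 = 100.
2^6 = 64 < 100 ≤ 2^7 = 128, so n = 7.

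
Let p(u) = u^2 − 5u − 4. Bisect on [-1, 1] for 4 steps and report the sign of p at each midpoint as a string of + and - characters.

m = 0, p(m) = -4 (−); new bracket [-1, 0]
m = -0.5, p(m) = -1.25 (−); new bracket [-1, -0.5]
m = -0.75, p(m) = 0.3125 (+); new bracket [-0.75, -0.5]
m = -0.625, p(m) = -0.4844 (−); new bracket [-0.75, -0.625]

--+-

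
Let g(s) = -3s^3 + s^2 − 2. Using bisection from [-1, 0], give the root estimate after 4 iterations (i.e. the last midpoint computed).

m = -0.5, g(m) = -1.375 (−); new bracket [-1, -0.5]
m = -0.75, g(m) = -0.171875 (−); new bracket [-1, -0.75]
m = -0.875, g(m) = 0.775391 (+); new bracket [-0.875, -0.75]
m = -0.8125, g(m) = 0.2693 (+); new bracket [-0.8125, -0.75]

-0.8125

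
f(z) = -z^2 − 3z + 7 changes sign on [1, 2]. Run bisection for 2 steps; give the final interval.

midpoint 1.5: f = 0.25 > 0 → [1.5, 2]
midpoint 1.75: f = -1.3125 < 0 → [1.5, 1.75]

[1.5, 1.75]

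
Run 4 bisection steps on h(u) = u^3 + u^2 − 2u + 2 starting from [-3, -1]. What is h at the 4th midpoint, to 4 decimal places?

m = -2, h(m) = 2 (+); new bracket [-3, -2]
m = -2.5, h(m) = -2.375 (−); new bracket [-2.5, -2]
m = -2.25, h(m) = 0.171875 (+); new bracket [-2.5, -2.25]
m = -2.375, h(m) = -1.0059 (−); new bracket [-2.375, -2.25]

-1.0059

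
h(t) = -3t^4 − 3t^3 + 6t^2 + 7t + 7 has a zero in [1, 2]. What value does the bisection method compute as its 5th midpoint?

midpoint 1.5: h = 5.6875 > 0 → [1.5, 2]
midpoint 1.75: h = -6.589844 < 0 → [1.5, 1.75]
midpoint 1.625: h = 0.427002 > 0 → [1.625, 1.75]
midpoint 1.6875: h = -2.8453 < 0 → [1.625, 1.6875]
midpoint 1.65625: h = -1.1522 < 0 → [1.625, 1.65625]

1.65625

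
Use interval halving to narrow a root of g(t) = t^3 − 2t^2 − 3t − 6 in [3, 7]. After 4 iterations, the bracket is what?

midpoint 5: g = 54 > 0 → [3, 5]
midpoint 4: g = 14 > 0 → [3, 4]
midpoint 3.5: g = 1.875 > 0 → [3, 3.5]
midpoint 3.25: g = -2.5469 < 0 → [3.25, 3.5]

[3.25, 3.5]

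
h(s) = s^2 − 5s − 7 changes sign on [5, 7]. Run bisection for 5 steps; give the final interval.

[6.125, 6.1875]

midpoint 6: h = -1 < 0 → [6, 7]
midpoint 6.5: h = 2.75 > 0 → [6, 6.5]
midpoint 6.25: h = 0.8125 > 0 → [6, 6.25]
midpoint 6.125: h = -0.1094 < 0 → [6.125, 6.25]
midpoint 6.1875: h = 0.3477 > 0 → [6.125, 6.1875]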